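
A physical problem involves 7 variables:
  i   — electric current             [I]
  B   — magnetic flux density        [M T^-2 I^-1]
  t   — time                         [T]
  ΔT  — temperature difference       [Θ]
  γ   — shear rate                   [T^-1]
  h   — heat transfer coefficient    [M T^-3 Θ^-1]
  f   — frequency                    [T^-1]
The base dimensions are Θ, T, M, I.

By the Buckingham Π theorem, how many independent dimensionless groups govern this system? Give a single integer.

Exponent matrix [Θ,T,M,I] × [i,B,t,ΔT,γ,h,f]:
  Θ: [ 0  0  0  1  0 -1  0]
  T: [ 0 -2  1  0 -1 -3 -1]
  M: [ 0  1  0  0  0  1  0]
  I: [ 1 -1  0  0  0  0  0]
Echelon form has 4 nonzero rows (pivots: i,B,t,ΔT)
7 vars − rank 4 = 3 Π groups

3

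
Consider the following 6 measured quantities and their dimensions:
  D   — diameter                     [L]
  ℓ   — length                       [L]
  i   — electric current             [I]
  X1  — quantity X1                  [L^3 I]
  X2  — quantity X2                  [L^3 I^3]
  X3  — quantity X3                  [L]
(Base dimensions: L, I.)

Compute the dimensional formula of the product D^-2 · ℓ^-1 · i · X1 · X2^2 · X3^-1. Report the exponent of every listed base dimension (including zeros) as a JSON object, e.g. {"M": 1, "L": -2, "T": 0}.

{"L": 5, "I": 8}

Dimensional matrix (L×I by D×ℓ×i×X1×X2×X3):
  L: [ 1  1  0  3  3  1]
  I: [ 0  0  1  1  3  0]
  [L]: (-2)·1+(-1)·1+(1)·0+(1)·3+(2)·3+(-1)·1 = 5
  [I]: (-2)·0+(-1)·0+(1)·1+(1)·1+(2)·3+(-1)·0 = 8
⇒ L^5 I^8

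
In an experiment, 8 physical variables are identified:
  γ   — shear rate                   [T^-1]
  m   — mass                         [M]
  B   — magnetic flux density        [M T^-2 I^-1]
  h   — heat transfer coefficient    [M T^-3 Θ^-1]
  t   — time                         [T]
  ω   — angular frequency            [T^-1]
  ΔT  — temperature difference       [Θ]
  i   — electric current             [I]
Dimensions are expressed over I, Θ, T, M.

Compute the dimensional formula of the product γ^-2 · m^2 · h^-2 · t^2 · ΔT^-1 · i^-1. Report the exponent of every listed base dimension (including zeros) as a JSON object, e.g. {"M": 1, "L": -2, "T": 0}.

Dimensional matrix (I×Θ×T×M by γ×m×B×h×t×ω×ΔT×i):
  I: [ 0  0 -1  0  0  0  0  1]
  Θ: [ 0  0  0 -1  0  0  1  0]
  T: [-1  0 -2 -3  1 -1  0  0]
  M: [ 0  1  1  1  0  0  0  0]
  [I]: (-2)·0+(2)·0+(-2)·0+(2)·0+(-1)·0+(-1)·1 = -1
  [Θ]: (-2)·0+(2)·0+(-2)·-1+(2)·0+(-1)·1+(-1)·0 = 1
  [T]: (-2)·-1+(2)·0+(-2)·-3+(2)·1+(-1)·0+(-1)·0 = 10
  [M]: (-2)·0+(2)·1+(-2)·1+(2)·0+(-1)·0+(-1)·0 = 0
⇒ I^-1 Θ T^10

{"I": -1, "Θ": 1, "T": 10, "M": 0}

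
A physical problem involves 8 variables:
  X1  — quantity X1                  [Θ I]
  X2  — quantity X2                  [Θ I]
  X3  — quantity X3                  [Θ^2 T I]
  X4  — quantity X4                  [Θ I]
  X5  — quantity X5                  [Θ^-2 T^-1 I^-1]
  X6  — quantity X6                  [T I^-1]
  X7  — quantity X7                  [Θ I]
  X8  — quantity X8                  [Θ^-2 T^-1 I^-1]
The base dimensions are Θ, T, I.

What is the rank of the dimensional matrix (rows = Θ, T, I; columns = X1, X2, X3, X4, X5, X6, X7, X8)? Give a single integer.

2

Exponent matrix [Θ,T,I] × [X1,X2,X3,X4,X5,X6,X7,X8]:
  Θ: [ 1  1  2  1 -2  0  1 -2]
  T: [ 0  0  1  0 -1  1  0 -1]
  I: [ 1  1  1  1 -1 -1  1 -1]
Row reduction gives pivot columns X1,X3; rank = 2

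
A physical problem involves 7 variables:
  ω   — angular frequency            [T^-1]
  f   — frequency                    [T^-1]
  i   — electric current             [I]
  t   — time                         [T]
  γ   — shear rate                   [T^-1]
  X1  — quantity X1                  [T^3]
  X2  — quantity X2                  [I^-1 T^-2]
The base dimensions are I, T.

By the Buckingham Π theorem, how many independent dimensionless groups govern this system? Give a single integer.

5

Dimensional matrix (I×T by ω×f×i×t×γ×X1×X2):
  I: [ 0  0  1  0  0  0 -1]
  T: [-1 -1  0  1 -1  3 -2]
RREF → pivots at {ω,i} ⇒ r = 2
7 vars − rank 2 = 5 Π groups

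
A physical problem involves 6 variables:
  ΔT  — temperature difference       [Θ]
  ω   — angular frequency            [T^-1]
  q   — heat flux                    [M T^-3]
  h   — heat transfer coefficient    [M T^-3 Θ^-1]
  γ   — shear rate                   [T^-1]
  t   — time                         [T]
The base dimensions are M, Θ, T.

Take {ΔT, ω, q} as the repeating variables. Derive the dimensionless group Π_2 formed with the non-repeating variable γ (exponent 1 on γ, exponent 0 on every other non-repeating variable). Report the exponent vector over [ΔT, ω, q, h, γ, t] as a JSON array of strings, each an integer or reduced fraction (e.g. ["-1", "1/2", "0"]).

["0", "-1", "0", "0", "1", "0"]

Exponent matrix [M,Θ,T] × [ΔT,ω,q,h,γ,t]:
  M: [ 0  0  1  1  0  0]
  Θ: [ 1  0  0 -1  0  0]
  T: [ 0 -1 -3 -3 -1  1]
Echelon form has 3 nonzero rows (pivots: ΔT,ω,q)
Pivot set = {ΔT,ω,q}, free = {h,γ,t}
RREF:
  r0: [   1    0    0   -1    0    0]
  r1: [   0    1    0    0    1   -1]
  r2: [   0    0    1    1    0    0]
Fix exponent of γ at 1, h at 0, t at 0; solve each RREF row for its pivot's exponent:
  r0: exp(ΔT) + (0)·1 = 0 ⇒ exp(ΔT) = 0
  r1: exp(ω) + (1)·1 = 0 ⇒ exp(ω) = -1
  r2: exp(q) + (0)·1 = 0 ⇒ exp(q) = 0
Π_2 = ω^-1 · γ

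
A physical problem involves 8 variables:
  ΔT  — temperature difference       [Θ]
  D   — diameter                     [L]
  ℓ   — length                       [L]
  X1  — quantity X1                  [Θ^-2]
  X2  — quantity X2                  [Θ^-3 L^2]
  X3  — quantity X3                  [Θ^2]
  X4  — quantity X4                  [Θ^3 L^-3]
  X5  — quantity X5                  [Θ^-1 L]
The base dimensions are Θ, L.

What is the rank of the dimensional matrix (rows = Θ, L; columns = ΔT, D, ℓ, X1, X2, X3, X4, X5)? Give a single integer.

Dimensional matrix (Θ×L by ΔT×D×ℓ×X1×X2×X3×X4×X5):
  Θ: [ 1  0  0 -2 -3  2  3 -1]
  L: [ 0  1  1  0  2  0 -3  1]
Echelon form has 2 nonzero rows (pivots: ΔT,D)

2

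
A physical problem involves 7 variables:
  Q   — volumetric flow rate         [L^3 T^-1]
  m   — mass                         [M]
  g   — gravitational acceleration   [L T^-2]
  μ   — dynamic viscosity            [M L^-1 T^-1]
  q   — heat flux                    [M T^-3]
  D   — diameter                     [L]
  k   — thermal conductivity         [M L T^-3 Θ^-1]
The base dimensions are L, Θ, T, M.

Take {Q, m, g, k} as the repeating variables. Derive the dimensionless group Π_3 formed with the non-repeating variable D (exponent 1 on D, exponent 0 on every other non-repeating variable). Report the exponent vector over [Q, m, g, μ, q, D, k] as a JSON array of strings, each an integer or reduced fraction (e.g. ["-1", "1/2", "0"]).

Exponent matrix [L,Θ,T,M] × [Q,m,g,μ,q,D,k]:
  L: [ 3  0  1 -1  0  1  1]
  Θ: [ 0  0  0  0  0  0 -1]
  T: [-1  0 -2 -1 -3  0 -3]
  M: [ 0  1  0  1  1  0  1]
Echelon form has 4 nonzero rows (pivots: Q,m,g,k)
Repeat: Q,m,g,k; free: μ,q,D
RREF:
  r0: [   1    0    0 -3/5 -3/5  2/5    0]
  r1: [   0    1    0    1    1    0    0]
  r2: [   0    0    1  4/5  9/5 -1/5    0]
  r3: [   0    0    0    0    0    0    1]
Fix exponent of D at 1, μ at 0, q at 0; solve each RREF row for its pivot's exponent:
  r0: exp(Q) + (2/5)·1 = 0 ⇒ exp(Q) = -2/5
  r1: exp(m) + (0)·1 = 0 ⇒ exp(m) = 0
  r2: exp(g) + (-1/5)·1 = 0 ⇒ exp(g) = 1/5
  r3: exp(k) + (0)·1 = 0 ⇒ exp(k) = 0
Π_3 = Q^(-2/5) · g^(1/5) · D

["-2/5", "0", "1/5", "0", "0", "1", "0"]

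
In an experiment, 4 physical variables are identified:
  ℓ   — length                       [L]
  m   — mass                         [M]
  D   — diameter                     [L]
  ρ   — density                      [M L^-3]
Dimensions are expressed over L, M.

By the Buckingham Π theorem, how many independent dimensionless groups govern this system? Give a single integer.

2

Dimensional matrix (L×M by ℓ×m×D×ρ):
  L: [ 1  0  1 -3]
  M: [ 0  1  0  1]
Row reduction gives pivot columns ℓ,m; rank = 2
n=4, r=2 ⇒ 2 dimensionless groups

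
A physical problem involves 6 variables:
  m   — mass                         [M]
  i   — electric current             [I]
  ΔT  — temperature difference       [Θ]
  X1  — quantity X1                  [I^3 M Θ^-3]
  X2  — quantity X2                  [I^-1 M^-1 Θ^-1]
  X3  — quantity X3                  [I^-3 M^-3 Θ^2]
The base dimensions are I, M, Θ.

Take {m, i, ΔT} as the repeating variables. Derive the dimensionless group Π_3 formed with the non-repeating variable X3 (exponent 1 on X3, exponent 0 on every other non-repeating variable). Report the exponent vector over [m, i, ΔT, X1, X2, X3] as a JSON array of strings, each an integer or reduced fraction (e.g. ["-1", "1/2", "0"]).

Exponent matrix [I,M,Θ] × [m,i,ΔT,X1,X2,X3]:
  I: [ 0  1  0  3 -1 -3]
  M: [ 1  0  0  1 -1 -3]
  Θ: [ 0  0  1 -3 -1  2]
RREF → pivots at {m,i,ΔT} ⇒ r = 3
Pivot set = {m,i,ΔT}, free = {X1,X2,X3}
RREF:
  r0: [   1    0    0    1   -1   -3]
  r1: [   0    1    0    3   -1   -3]
  r2: [   0    0    1   -3   -1    2]
Fix exponent of X3 at 1, X1 at 0, X2 at 0; solve each RREF row for its pivot's exponent:
  r0: exp(m) + (-3)·1 = 0 ⇒ exp(m) = 3
  r1: exp(i) + (-3)·1 = 0 ⇒ exp(i) = 3
  r2: exp(ΔT) + (2)·1 = 0 ⇒ exp(ΔT) = -2
Π_3 = m^3 · i^3 · ΔT^-2 · X3

["3", "3", "-2", "0", "0", "1"]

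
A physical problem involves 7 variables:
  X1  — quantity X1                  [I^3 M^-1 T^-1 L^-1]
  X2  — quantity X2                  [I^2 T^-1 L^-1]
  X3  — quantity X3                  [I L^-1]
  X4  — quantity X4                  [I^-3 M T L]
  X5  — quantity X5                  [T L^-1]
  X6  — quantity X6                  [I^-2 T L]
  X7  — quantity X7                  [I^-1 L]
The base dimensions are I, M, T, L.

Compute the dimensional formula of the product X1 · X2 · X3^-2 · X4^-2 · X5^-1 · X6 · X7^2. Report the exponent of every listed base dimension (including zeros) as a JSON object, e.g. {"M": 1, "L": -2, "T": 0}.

{"I": 5, "M": -3, "T": -4, "L": 2}

Dimensional matrix (I×M×T×L by X1×X2×X3×X4×X5×X6×X7):
  I: [ 3  2  1 -3  0 -2 -1]
  M: [-1  0  0  1  0  0  0]
  T: [-1 -1  0  1  1  1  0]
  L: [-1 -1 -1  1 -1  1  1]
  [I]: (1)·3+(1)·2+(-2)·1+(-2)·-3+(-1)·0+(1)·-2+(2)·-1 = 5
  [M]: (1)·-1+(1)·0+(-2)·0+(-2)·1+(-1)·0+(1)·0+(2)·0 = -3
  [T]: (1)·-1+(1)·-1+(-2)·0+(-2)·1+(-1)·1+(1)·1+(2)·0 = -4
  [L]: (1)·-1+(1)·-1+(-2)·-1+(-2)·1+(-1)·-1+(1)·1+(2)·1 = 2
⇒ I^5 M^-3 T^-4 L^2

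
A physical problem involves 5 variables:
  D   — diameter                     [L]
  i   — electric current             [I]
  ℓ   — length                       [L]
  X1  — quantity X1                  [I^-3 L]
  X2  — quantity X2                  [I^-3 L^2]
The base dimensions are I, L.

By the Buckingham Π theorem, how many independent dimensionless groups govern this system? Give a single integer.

3

Write exponents as rows I,L / cols D,i,ℓ,X1,X2:
  I: [ 0  1  0 -3 -3]
  L: [ 1  0  1  1  2]
Row reduction gives pivot columns D,i; rank = 2
5 vars − rank 2 = 3 Π groups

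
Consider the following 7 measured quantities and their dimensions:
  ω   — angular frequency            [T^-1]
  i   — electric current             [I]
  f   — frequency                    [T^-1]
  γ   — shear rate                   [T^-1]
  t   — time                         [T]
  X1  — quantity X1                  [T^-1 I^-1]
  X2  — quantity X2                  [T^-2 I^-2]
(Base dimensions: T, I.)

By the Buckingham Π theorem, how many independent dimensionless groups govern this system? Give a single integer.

Exponent matrix [T,I] × [ω,i,f,γ,t,X1,X2]:
  T: [-1  0 -1 -1  1 -1 -2]
  I: [ 0  1  0  0  0 -1 -2]
Echelon form has 2 nonzero rows (pivots: ω,i)
Π count = n − r = 7 − 2 = 5

5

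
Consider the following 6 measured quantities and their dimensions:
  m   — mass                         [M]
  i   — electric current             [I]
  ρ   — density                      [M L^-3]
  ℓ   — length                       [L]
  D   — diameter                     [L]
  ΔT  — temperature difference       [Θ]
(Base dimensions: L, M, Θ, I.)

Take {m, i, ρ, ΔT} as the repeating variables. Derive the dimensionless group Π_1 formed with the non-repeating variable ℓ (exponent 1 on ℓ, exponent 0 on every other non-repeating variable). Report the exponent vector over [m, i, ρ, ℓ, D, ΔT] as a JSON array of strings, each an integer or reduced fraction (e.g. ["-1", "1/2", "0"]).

["-1/3", "0", "1/3", "1", "0", "0"]

Write exponents as rows L,M,Θ,I / cols m,i,ρ,ℓ,D,ΔT:
  L: [ 0  0 -3  1  1  0]
  M: [ 1  0  1  0  0  0]
  Θ: [ 0  0  0  0  0  1]
  I: [ 0  1  0  0  0  0]
Row reduction gives pivot columns m,i,ρ,ΔT; rank = 4
Repeat: m,i,ρ,ΔT; free: ℓ,D
RREF:
  r0: [   1    0    0  1/3  1/3    0]
  r1: [   0    1    0    0    0    0]
  r2: [   0    0    1 -1/3 -1/3    0]
  r3: [   0    0    0    0    0    1]
Fix exponent of ℓ at 1, D at 0; solve each RREF row for its pivot's exponent:
  r0: exp(m) + (1/3)·1 = 0 ⇒ exp(m) = -1/3
  r1: exp(i) + (0)·1 = 0 ⇒ exp(i) = 0
  r2: exp(ρ) + (-1/3)·1 = 0 ⇒ exp(ρ) = 1/3
  r3: exp(ΔT) + (0)·1 = 0 ⇒ exp(ΔT) = 0
Π_1 = m^(-1/3) · ρ^(1/3) · ℓ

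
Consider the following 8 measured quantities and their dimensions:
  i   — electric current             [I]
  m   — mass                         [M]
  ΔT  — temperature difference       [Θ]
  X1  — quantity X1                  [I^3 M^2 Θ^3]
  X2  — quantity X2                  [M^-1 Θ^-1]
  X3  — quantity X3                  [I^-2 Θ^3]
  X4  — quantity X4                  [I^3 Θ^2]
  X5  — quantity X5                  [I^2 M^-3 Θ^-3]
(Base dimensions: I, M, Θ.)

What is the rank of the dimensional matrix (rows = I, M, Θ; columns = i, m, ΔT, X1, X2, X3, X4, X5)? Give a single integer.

3

Exponent matrix [I,M,Θ] × [i,m,ΔT,X1,X2,X3,X4,X5]:
  I: [ 1  0  0  3  0 -2  3  2]
  M: [ 0  1  0  2 -1  0  0 -3]
  Θ: [ 0  0  1  3 -1  3  2 -3]
Echelon form has 3 nonzero rows (pivots: i,m,ΔT)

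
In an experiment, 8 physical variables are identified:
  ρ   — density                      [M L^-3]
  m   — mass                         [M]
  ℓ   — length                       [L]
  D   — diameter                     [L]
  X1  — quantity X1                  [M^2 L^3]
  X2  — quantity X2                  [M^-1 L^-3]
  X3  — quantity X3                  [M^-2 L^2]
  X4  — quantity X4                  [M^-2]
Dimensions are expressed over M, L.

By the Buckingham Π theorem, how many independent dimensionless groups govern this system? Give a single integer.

Write exponents as rows M,L / cols ρ,m,ℓ,D,X1,X2,X3,X4:
  M: [ 1  1  0  0  2 -1 -2 -2]
  L: [-3  0  1  1  3 -3  2  0]
Echelon form has 2 nonzero rows (pivots: ρ,m)
8 vars − rank 2 = 6 Π groups

6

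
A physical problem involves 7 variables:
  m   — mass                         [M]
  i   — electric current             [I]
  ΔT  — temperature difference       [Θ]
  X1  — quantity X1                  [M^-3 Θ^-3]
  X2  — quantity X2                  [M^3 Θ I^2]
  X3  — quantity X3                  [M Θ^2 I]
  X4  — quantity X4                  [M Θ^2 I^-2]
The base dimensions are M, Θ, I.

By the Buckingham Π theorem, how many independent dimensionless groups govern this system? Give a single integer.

4

Write exponents as rows M,Θ,I / cols m,i,ΔT,X1,X2,X3,X4:
  M: [ 1  0  0 -3  3  1  1]
  Θ: [ 0  0  1 -3  1  2  2]
  I: [ 0  1  0  0  2  1 -2]
Row reduction gives pivot columns m,i,ΔT; rank = 3
n=7, r=3 ⇒ 4 dimensionless groups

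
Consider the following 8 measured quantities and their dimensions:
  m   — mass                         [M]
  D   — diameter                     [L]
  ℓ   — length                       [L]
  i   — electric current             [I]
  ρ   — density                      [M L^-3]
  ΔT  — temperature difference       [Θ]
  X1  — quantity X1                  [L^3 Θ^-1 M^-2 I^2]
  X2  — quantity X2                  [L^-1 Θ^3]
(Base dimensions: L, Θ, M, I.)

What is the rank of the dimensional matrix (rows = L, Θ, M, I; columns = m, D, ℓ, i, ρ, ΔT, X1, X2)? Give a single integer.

4

Dimensional matrix (L×Θ×M×I by m×D×ℓ×i×ρ×ΔT×X1×X2):
  L: [ 0  1  1  0 -3  0  3 -1]
  Θ: [ 0  0  0  0  0  1 -1  3]
  M: [ 1  0  0  0  1  0 -2  0]
  I: [ 0  0  0  1  0  0  2  0]
Echelon form has 4 nonzero rows (pivots: m,D,i,ΔT)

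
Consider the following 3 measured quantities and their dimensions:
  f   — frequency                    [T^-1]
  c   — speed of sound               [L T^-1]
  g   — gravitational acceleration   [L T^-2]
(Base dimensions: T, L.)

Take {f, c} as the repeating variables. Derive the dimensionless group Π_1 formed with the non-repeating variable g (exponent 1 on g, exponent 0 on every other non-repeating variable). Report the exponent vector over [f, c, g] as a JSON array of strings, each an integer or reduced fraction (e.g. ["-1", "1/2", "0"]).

Exponent matrix [T,L] × [f,c,g]:
  T: [-1 -1 -2]
  L: [ 0  1  1]
Row reduction gives pivot columns f,c; rank = 2
Repeat: f,c; free: g
RREF:
  r0: [   1    0    1]
  r1: [   0    1    1]
Fix exponent of g at 1; solve each RREF row for its pivot's exponent:
  r0: exp(f) + (1)·1 = 0 ⇒ exp(f) = -1
  r1: exp(c) + (1)·1 = 0 ⇒ exp(c) = -1
Π_1 = f^-1 · c^-1 · g

["-1", "-1", "1"]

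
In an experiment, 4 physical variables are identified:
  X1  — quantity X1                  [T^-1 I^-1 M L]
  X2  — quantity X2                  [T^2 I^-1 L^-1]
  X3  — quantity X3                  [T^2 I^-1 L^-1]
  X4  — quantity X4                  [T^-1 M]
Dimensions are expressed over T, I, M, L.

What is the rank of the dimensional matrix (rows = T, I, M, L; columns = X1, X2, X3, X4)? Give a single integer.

Dimensional matrix (T×I×M×L by X1×X2×X3×X4):
  T: [-1  2  2 -1]
  I: [-1 -1 -1  0]
  M: [ 1  0  0  1]
  L: [ 1 -1 -1  0]
RREF → pivots at {X1,X2,X4} ⇒ r = 3

3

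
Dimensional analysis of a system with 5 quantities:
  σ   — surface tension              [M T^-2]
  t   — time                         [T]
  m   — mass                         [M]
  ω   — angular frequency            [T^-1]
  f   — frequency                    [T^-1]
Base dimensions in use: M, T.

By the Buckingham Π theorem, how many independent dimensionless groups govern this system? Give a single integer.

3

Dimensional matrix (M×T by σ×t×m×ω×f):
  M: [ 1  0  1  0  0]
  T: [-2  1  0 -1 -1]
Echelon form has 2 nonzero rows (pivots: σ,t)
n=5, r=2 ⇒ 3 dimensionless groups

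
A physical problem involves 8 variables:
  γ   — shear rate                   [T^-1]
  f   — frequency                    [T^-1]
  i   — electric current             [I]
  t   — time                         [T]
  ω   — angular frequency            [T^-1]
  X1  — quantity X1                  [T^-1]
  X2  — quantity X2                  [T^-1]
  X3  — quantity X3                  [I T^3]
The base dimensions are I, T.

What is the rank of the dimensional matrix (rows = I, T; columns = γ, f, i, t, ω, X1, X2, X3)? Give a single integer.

2

Exponent matrix [I,T] × [γ,f,i,t,ω,X1,X2,X3]:
  I: [ 0  0  1  0  0  0  0  1]
  T: [-1 -1  0  1 -1 -1 -1  3]
Row reduction gives pivot columns γ,i; rank = 2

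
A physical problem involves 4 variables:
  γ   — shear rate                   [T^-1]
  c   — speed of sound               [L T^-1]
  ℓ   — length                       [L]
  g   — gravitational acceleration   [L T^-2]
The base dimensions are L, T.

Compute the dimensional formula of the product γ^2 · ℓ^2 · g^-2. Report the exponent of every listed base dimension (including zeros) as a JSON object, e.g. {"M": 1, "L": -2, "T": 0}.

{"L": 0, "T": 2}

Dimensional matrix (L×T by γ×c×ℓ×g):
  L: [ 0  1  1  1]
  T: [-1 -1  0 -2]
  [L]: (2)·0+(2)·1+(-2)·1 = 0
  [T]: (2)·-1+(2)·0+(-2)·-2 = 2
⇒ T^2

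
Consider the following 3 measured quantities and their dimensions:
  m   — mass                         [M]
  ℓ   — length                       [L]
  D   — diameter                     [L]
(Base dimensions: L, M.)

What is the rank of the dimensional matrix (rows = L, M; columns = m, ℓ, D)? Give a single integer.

2

Exponent matrix [L,M] × [m,ℓ,D]:
  L: [ 0  1  1]
  M: [ 1  0  0]
Echelon form has 2 nonzero rows (pivots: m,ℓ)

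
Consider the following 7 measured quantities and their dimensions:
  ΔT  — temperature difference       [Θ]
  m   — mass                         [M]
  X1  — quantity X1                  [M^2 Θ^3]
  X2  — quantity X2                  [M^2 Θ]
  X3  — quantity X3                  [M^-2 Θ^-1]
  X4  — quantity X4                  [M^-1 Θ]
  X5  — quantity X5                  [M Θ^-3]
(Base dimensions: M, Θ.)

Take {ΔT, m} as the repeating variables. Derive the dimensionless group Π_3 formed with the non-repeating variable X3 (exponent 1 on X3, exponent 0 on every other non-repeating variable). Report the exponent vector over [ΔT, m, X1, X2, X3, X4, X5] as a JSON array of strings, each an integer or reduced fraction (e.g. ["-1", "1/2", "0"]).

Exponent matrix [M,Θ] × [ΔT,m,X1,X2,X3,X4,X5]:
  M: [ 0  1  2  2 -2 -1  1]
  Θ: [ 1  0  3  1 -1  1 -3]
Row reduction gives pivot columns ΔT,m; rank = 2
Pivot set = {ΔT,m}, free = {X1,X2,X3,X4,X5}
RREF:
  r0: [   1    0    3    1   -1    1   -3]
  r1: [   0    1    2    2   -2   -1    1]
Fix exponent of X3 at 1, X1 at 0, X2 at 0, X4 at 0, X5 at 0; solve each RREF row for its pivot's exponent:
  r0: exp(ΔT) + (-1)·1 = 0 ⇒ exp(ΔT) = 1
  r1: exp(m) + (-2)·1 = 0 ⇒ exp(m) = 2
Π_3 = ΔT · m^2 · X3

["1", "2", "0", "0", "1", "0", "0"]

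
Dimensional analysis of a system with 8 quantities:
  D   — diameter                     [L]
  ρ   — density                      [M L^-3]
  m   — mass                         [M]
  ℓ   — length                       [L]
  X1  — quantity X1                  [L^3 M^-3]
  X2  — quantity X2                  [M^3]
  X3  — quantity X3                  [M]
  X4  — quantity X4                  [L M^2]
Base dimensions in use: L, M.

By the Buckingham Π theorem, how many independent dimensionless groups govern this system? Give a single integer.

6

Exponent matrix [L,M] × [D,ρ,m,ℓ,X1,X2,X3,X4]:
  L: [ 1 -3  0  1  3  0  0  1]
  M: [ 0  1  1  0 -3  3  1  2]
Row reduction gives pivot columns D,ρ; rank = 2
8 vars − rank 2 = 6 Π groups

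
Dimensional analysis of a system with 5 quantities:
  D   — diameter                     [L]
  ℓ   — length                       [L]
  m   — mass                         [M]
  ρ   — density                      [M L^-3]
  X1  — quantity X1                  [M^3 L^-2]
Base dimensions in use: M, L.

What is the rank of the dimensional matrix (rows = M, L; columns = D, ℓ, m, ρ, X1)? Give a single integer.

2

Write exponents as rows M,L / cols D,ℓ,m,ρ,X1:
  M: [ 0  0  1  1  3]
  L: [ 1  1  0 -3 -2]
Row reduction gives pivot columns D,m; rank = 2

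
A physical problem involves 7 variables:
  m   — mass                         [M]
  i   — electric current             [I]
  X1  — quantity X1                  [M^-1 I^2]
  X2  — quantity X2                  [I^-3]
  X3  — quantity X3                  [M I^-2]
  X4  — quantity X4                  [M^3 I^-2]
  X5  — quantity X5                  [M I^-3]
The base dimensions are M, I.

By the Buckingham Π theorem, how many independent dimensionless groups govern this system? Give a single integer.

Write exponents as rows M,I / cols m,i,X1,X2,X3,X4,X5:
  M: [ 1  0 -1  0  1  3  1]
  I: [ 0  1  2 -3 -2 -2 -3]
Echelon form has 2 nonzero rows (pivots: m,i)
n=7, r=2 ⇒ 5 dimensionless groups

5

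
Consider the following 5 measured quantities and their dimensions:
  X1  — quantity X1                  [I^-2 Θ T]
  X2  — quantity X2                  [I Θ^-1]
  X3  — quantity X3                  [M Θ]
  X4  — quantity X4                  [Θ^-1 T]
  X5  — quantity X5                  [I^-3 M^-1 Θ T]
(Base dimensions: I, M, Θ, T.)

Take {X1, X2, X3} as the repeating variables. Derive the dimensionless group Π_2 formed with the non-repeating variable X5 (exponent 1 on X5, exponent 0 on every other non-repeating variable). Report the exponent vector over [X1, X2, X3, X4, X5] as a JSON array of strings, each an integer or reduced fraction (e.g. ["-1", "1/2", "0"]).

["-1", "1", "1", "0", "1"]

Exponent matrix [I,M,Θ,T] × [X1,X2,X3,X4,X5]:
  I: [-2  1  0  0 -3]
  M: [ 0  0  1  0 -1]
  Θ: [ 1 -1  1 -1  1]
  T: [ 1  0  0  1  1]
RREF → pivots at {X1,X2,X3} ⇒ r = 3
Repeat: X1,X2,X3; free: X4,X5
RREF:
  r0: [   1    0    0    1    1]
  r1: [   0    1    0    2   -1]
  r2: [   0    0    1    0   -1]
  r3: [   0    0    0    0    0]
Fix exponent of X5 at 1, X4 at 0; solve each RREF row for its pivot's exponent:
  r0: exp(X1) + (1)·1 = 0 ⇒ exp(X1) = -1
  r1: exp(X2) + (-1)·1 = 0 ⇒ exp(X2) = 1
  r2: exp(X3) + (-1)·1 = 0 ⇒ exp(X3) = 1
Π_2 = X1^-1 · X2 · X3 · X5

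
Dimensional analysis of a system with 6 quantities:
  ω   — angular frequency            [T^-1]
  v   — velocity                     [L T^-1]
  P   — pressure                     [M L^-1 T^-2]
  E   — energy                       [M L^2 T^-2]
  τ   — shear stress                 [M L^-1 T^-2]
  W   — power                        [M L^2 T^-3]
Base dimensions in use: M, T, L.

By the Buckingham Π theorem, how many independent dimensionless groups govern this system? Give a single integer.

Exponent matrix [M,T,L] × [ω,v,P,E,τ,W]:
  M: [ 0  0  1  1  1  1]
  T: [-1 -1 -2 -2 -2 -3]
  L: [ 0  1 -1  2 -1  2]
Echelon form has 3 nonzero rows (pivots: ω,v,P)
n=6, r=3 ⇒ 3 dimensionless groups

3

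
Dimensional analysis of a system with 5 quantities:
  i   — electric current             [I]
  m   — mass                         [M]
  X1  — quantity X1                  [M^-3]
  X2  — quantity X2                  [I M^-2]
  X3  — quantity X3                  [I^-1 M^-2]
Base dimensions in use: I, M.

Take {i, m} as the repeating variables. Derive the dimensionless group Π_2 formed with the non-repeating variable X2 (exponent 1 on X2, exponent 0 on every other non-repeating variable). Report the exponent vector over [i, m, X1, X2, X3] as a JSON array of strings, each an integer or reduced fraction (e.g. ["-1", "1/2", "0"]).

Write exponents as rows I,M / cols i,m,X1,X2,X3:
  I: [ 1  0  0  1 -1]
  M: [ 0  1 -3 -2 -2]
Row reduction gives pivot columns i,m; rank = 2
Pivot set = {i,m}, free = {X1,X2,X3}
RREF:
  r0: [   1    0    0    1   -1]
  r1: [   0    1   -3   -2   -2]
Fix exponent of X2 at 1, X1 at 0, X3 at 0; solve each RREF row for its pivot's exponent:
  r0: exp(i) + (1)·1 = 0 ⇒ exp(i) = -1
  r1: exp(m) + (-2)·1 = 0 ⇒ exp(m) = 2
Π_2 = i^-1 · m^2 · X2

["-1", "2", "0", "1", "0"]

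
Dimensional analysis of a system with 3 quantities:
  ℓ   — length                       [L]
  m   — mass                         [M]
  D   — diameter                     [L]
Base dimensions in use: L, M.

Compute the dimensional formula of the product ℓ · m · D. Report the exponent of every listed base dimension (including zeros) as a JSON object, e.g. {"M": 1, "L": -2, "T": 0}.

{"L": 2, "M": 1}

Exponent matrix [L,M] × [ℓ,m,D]:
  L: [ 1  0  1]
  M: [ 0  1  0]
  [L]: (1)·1+(1)·0+(1)·1 = 2
  [M]: (1)·0+(1)·1+(1)·0 = 1
⇒ L^2 M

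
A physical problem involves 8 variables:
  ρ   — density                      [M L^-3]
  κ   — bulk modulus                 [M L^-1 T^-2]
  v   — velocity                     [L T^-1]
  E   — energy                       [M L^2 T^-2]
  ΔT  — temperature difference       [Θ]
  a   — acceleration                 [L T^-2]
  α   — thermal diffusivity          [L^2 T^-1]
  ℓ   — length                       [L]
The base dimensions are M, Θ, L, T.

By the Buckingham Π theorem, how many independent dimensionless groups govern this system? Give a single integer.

4

Exponent matrix [M,Θ,L,T] × [ρ,κ,v,E,ΔT,a,α,ℓ]:
  M: [ 1  1  0  1  0  0  0  0]
  Θ: [ 0  0  0  0  1  0  0  0]
  L: [-3 -1  1  2  0  1  2  1]
  T: [ 0 -2 -1 -2  0 -2 -1  0]
Row reduction gives pivot columns ρ,κ,E,ΔT; rank = 4
8 vars − rank 4 = 4 Π groups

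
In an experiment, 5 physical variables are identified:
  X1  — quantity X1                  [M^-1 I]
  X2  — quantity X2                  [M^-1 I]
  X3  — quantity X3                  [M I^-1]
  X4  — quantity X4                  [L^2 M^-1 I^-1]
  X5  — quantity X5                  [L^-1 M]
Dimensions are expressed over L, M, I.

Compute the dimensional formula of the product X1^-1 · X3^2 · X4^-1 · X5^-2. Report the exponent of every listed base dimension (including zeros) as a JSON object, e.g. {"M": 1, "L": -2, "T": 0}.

{"L": 0, "M": 2, "I": -2}

Exponent matrix [L,M,I] × [X1,X2,X3,X4,X5]:
  L: [ 0  0  0  2 -1]
  M: [-1 -1  1 -1  1]
  I: [ 1  1 -1 -1  0]
  [L]: (-1)·0+(2)·0+(-1)·2+(-2)·-1 = 0
  [M]: (-1)·-1+(2)·1+(-1)·-1+(-2)·1 = 2
  [I]: (-1)·1+(2)·-1+(-1)·-1+(-2)·0 = -2
⇒ M^2 I^-2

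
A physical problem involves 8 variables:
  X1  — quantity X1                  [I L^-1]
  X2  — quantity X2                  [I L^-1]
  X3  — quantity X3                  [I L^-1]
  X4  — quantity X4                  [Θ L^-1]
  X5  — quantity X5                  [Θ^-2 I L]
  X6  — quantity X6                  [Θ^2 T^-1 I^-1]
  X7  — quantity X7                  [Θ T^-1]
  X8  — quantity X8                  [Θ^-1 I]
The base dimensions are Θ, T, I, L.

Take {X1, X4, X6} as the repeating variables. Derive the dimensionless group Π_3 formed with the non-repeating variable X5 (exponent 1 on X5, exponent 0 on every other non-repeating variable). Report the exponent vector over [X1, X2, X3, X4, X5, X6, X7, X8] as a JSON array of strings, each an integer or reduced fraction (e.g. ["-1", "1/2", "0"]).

Exponent matrix [Θ,T,I,L] × [X1,X2,X3,X4,X5,X6,X7,X8]:
  Θ: [ 0  0  0  1 -2  2  1 -1]
  T: [ 0  0  0  0  0 -1 -1  0]
  I: [ 1  1  1  0  1 -1  0  1]
  L: [-1 -1 -1 -1  1  0  0  0]
Echelon form has 3 nonzero rows (pivots: X1,X4,X6)
Pivot set = {X1,X4,X6}, free = {X2,X3,X5,X7,X8}
RREF:
  r0: [   1    1    1    0    1    0    1    1]
  r1: [   0    0    0    1   -2    0   -1   -1]
  r2: [   0    0    0    0    0    1    1    0]
  r3: [   0    0    0    0    0    0    0    0]
Fix exponent of X5 at 1, X2 at 0, X3 at 0, X7 at 0, X8 at 0; solve each RREF row for its pivot's exponent:
  r0: exp(X1) + (1)·1 = 0 ⇒ exp(X1) = -1
  r1: exp(X4) + (-2)·1 = 0 ⇒ exp(X4) = 2
  r2: exp(X6) + (0)·1 = 0 ⇒ exp(X6) = 0
Π_3 = X1^-1 · X4^2 · X5

["-1", "0", "0", "2", "1", "0", "0", "0"]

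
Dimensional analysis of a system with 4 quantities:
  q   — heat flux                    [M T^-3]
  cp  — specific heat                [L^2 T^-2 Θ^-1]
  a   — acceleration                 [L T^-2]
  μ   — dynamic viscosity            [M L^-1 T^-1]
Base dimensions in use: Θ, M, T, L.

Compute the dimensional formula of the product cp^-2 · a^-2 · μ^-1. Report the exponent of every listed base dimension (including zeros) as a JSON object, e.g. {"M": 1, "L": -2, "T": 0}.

Dimensional matrix (Θ×M×T×L by q×cp×a×μ):
  Θ: [ 0 -1  0  0]
  M: [ 1  0  0  1]
  T: [-3 -2 -2 -1]
  L: [ 0  2  1 -1]
  [Θ]: (-2)·-1+(-2)·0+(-1)·0 = 2
  [M]: (-2)·0+(-2)·0+(-1)·1 = -1
  [T]: (-2)·-2+(-2)·-2+(-1)·-1 = 9
  [L]: (-2)·2+(-2)·1+(-1)·-1 = -5
⇒ Θ^2 M^-1 T^9 L^-5

{"Θ": 2, "M": -1, "T": 9, "L": -5}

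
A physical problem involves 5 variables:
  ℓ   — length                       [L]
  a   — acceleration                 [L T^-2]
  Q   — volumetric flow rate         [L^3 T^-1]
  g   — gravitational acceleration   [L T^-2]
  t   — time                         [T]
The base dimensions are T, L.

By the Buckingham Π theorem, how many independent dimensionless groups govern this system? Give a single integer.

Dimensional matrix (T×L by ℓ×a×Q×g×t):
  T: [ 0 -2 -1 -2  1]
  L: [ 1  1  3  1  0]
Echelon form has 2 nonzero rows (pivots: ℓ,a)
n=5, r=2 ⇒ 3 dimensionless groups

3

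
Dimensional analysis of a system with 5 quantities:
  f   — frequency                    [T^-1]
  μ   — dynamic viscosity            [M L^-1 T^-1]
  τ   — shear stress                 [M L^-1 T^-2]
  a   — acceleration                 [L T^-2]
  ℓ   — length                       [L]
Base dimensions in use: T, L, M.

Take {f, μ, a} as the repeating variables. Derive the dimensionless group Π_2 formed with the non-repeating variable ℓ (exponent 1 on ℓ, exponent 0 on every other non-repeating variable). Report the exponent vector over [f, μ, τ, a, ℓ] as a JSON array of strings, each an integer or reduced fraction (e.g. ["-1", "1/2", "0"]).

Write exponents as rows T,L,M / cols f,μ,τ,a,ℓ:
  T: [-1 -1 -2 -2  0]
  L: [ 0 -1 -1  1  1]
  M: [ 0  1  1  0  0]
Echelon form has 3 nonzero rows (pivots: f,μ,a)
Pivot set = {f,μ,a}, free = {τ,ℓ}
RREF:
  r0: [   1    0    1    0   -2]
  r1: [   0    1    1    0    0]
  r2: [   0    0    0    1    1]
Fix exponent of ℓ at 1, τ at 0; solve each RREF row for its pivot's exponent:
  r0: exp(f) + (-2)·1 = 0 ⇒ exp(f) = 2
  r1: exp(μ) + (0)·1 = 0 ⇒ exp(μ) = 0
  r2: exp(a) + (1)·1 = 0 ⇒ exp(a) = -1
Π_2 = f^2 · a^-1 · ℓ

["2", "0", "0", "-1", "1"]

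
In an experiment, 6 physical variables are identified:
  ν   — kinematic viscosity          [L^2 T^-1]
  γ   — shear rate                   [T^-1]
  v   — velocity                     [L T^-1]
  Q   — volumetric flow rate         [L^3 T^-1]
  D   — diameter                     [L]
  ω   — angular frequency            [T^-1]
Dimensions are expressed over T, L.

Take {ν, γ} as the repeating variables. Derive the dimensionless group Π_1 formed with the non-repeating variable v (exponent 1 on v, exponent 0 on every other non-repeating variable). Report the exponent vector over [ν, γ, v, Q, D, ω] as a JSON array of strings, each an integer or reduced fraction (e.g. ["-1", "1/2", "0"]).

["-1/2", "-1/2", "1", "0", "0", "0"]

Write exponents as rows T,L / cols ν,γ,v,Q,D,ω:
  T: [-1 -1 -1 -1  0 -1]
  L: [ 2  0  1  3  1  0]
Row reduction gives pivot columns ν,γ; rank = 2
Pivot set = {ν,γ}, free = {v,Q,D,ω}
RREF:
  r0: [   1    0  1/2  3/2  1/2    0]
  r1: [   0    1  1/2 -1/2 -1/2    1]
Fix exponent of v at 1, Q at 0, D at 0, ω at 0; solve each RREF row for its pivot's exponent:
  r0: exp(ν) + (1/2)·1 = 0 ⇒ exp(ν) = -1/2
  r1: exp(γ) + (1/2)·1 = 0 ⇒ exp(γ) = -1/2
Π_1 = ν^(-1/2) · γ^(-1/2) · v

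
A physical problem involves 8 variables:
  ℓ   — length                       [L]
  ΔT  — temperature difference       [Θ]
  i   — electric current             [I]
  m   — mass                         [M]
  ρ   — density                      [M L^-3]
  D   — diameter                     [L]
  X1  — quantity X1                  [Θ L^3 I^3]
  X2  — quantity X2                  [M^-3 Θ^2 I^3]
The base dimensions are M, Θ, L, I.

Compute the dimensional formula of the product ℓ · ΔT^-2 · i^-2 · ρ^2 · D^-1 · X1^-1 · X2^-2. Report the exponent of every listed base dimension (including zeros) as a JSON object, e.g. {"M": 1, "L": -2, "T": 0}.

{"M": 8, "Θ": -7, "L": -9, "I": -11}

Dimensional matrix (M×Θ×L×I by ℓ×ΔT×i×m×ρ×D×X1×X2):
  M: [ 0  0  0  1  1  0  0 -3]
  Θ: [ 0  1  0  0  0  0  1  2]
  L: [ 1  0  0  0 -3  1  3  0]
  I: [ 0  0  1  0  0  0  3  3]
  [M]: (1)·0+(-2)·0+(-2)·0+(2)·1+(-1)·0+(-1)·0+(-2)·-3 = 8
  [Θ]: (1)·0+(-2)·1+(-2)·0+(2)·0+(-1)·0+(-1)·1+(-2)·2 = -7
  [L]: (1)·1+(-2)·0+(-2)·0+(2)·-3+(-1)·1+(-1)·3+(-2)·0 = -9
  [I]: (1)·0+(-2)·0+(-2)·1+(2)·0+(-1)·0+(-1)·3+(-2)·3 = -11
⇒ M^8 Θ^-7 L^-9 I^-11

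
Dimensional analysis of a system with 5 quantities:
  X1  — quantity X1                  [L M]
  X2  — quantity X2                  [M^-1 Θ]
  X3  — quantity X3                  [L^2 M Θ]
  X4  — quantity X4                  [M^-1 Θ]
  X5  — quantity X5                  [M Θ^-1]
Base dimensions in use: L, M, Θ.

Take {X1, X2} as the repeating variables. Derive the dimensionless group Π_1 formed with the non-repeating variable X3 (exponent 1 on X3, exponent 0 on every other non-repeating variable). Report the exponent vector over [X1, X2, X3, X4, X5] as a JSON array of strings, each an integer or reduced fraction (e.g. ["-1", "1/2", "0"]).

Dimensional matrix (L×M×Θ by X1×X2×X3×X4×X5):
  L: [ 1  0  2  0  0]
  M: [ 1 -1  1 -1  1]
  Θ: [ 0  1  1  1 -1]
Row reduction gives pivot columns X1,X2; rank = 2
Repeat: X1,X2; free: X3,X4,X5
RREF:
  r0: [   1    0    2    0    0]
  r1: [   0    1    1    1   -1]
  r2: [   0    0    0    0    0]
Fix exponent of X3 at 1, X4 at 0, X5 at 0; solve each RREF row for its pivot's exponent:
  r0: exp(X1) + (2)·1 = 0 ⇒ exp(X1) = -2
  r1: exp(X2) + (1)·1 = 0 ⇒ exp(X2) = -1
Π_1 = X1^-2 · X2^-1 · X3

["-2", "-1", "1", "0", "0"]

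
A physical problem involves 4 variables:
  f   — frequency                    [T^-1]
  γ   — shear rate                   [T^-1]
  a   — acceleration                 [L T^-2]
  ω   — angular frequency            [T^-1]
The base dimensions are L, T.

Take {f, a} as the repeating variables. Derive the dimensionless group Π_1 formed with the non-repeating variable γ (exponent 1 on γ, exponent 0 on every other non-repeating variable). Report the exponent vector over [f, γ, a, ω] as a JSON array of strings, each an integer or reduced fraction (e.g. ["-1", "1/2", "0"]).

["-1", "1", "0", "0"]

Dimensional matrix (L×T by f×γ×a×ω):
  L: [ 0  0  1  0]
  T: [-1 -1 -2 -1]
Row reduction gives pivot columns f,a; rank = 2
Pivot set = {f,a}, free = {γ,ω}
RREF:
  r0: [   1    1    0    1]
  r1: [   0    0    1    0]
Fix exponent of γ at 1, ω at 0; solve each RREF row for its pivot's exponent:
  r0: exp(f) + (1)·1 = 0 ⇒ exp(f) = -1
  r1: exp(a) + (0)·1 = 0 ⇒ exp(a) = 0
Π_1 = f^-1 · γ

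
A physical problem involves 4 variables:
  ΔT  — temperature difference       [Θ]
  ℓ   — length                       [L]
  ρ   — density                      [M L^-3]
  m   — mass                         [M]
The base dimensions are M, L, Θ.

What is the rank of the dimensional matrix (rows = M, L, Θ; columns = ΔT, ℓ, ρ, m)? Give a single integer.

3

Dimensional matrix (M×L×Θ by ΔT×ℓ×ρ×m):
  M: [ 0  0  1  1]
  L: [ 0  1 -3  0]
  Θ: [ 1  0  0  0]
Echelon form has 3 nonzero rows (pivots: ΔT,ℓ,ρ)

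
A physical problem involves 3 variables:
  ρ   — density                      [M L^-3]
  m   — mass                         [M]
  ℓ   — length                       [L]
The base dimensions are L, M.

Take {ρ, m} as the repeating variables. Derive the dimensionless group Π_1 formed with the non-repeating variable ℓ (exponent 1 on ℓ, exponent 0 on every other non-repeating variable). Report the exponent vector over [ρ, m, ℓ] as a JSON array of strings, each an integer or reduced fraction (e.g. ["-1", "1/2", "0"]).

Exponent matrix [L,M] × [ρ,m,ℓ]:
  L: [-3  0  1]
  M: [ 1  1  0]
RREF → pivots at {ρ,m} ⇒ r = 2
Repeat: ρ,m; free: ℓ
RREF:
  r0: [   1    0 -1/3]
  r1: [   0    1  1/3]
Fix exponent of ℓ at 1; solve each RREF row for its pivot's exponent:
  r0: exp(ρ) + (-1/3)·1 = 0 ⇒ exp(ρ) = 1/3
  r1: exp(m) + (1/3)·1 = 0 ⇒ exp(m) = -1/3
Π_1 = ρ^(1/3) · m^(-1/3) · ℓ

["1/3", "-1/3", "1"]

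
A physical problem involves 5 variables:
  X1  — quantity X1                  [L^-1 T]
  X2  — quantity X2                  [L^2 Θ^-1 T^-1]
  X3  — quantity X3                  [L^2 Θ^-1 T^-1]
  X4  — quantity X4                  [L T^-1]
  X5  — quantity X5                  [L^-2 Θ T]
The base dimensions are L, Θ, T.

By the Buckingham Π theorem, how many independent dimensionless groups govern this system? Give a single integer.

Write exponents as rows L,Θ,T / cols X1,X2,X3,X4,X5:
  L: [-1  2  2  1 -2]
  Θ: [ 0 -1 -1  0  1]
  T: [ 1 -1 -1 -1  1]
RREF → pivots at {X1,X2} ⇒ r = 2
Π count = n − r = 5 − 2 = 3

3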